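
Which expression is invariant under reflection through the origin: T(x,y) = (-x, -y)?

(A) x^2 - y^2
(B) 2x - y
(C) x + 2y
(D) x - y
A

The map is reflection through the origin: T(x,y) = (-x, -y).
Substitute the transformed coordinates into each option and compare with the original:
(A) x^2 - y^2  ->  (-x)^2 - (-y)^2 = x^2 - y^2   [equals x^2 - y^2: invariant]
(B) 2x - y  ->  2(-x) - (-y) = -2x + y   [differs from 2x - y: not invariant]
(C) x + 2y  ->  (-x) + 2(-y) = -x - 2y   [differs from x + 2y: not invariant]
(D) x - y  ->  (-x) - (-y) = -x + y   [differs from x - y: not invariant]

Only option (A), x^2 - y^2, is unchanged by the transformation.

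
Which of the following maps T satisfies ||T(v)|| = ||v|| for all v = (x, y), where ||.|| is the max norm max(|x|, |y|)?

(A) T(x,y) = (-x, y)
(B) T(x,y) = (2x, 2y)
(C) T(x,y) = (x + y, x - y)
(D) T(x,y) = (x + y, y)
A

A transformation preserves a norm if ||T(v)|| = ||v|| for every v; a single vector where the norm changes rules an option out.

(A) T(x,y) = (-x, y): preserves the norm -- it only permutes the coordinates and/or flips signs, which leaves max(|x|, |y|) unchanged.
(B) T(x,y) = (2x, 2y): v = (1, 0) has norm max(|1|, |0|) = 1, but T(v) = (2, 0) has norm 2 -- not preserved.
(C) T(x,y) = (x + y, x - y): v = (1, 1) has norm max(|1|, |1|) = 1, but T(v) = (2, 0) has norm 2 -- not preserved.
(D) T(x,y) = (x + y, y): v = (1, 1) has norm max(|1|, |1|) = 1, but T(v) = (2, 1) has norm 2 -- not preserved.

Therefore the answer is (A).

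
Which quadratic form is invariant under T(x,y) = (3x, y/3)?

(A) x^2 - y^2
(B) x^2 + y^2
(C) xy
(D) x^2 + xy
C

T multiplies x by 3 and divides y by 3.
Substitute the transformed coordinates into each option and compare with the original:
(A) x^2 - y^2  ->  (3x)^2 - (y/3)^2 = 9x^2 - y^2/9   [differs from x^2 - y^2: not invariant]
(B) x^2 + y^2  ->  (3x)^2 + (y/3)^2 = 9x^2 + y^2/9   [differs from x^2 + y^2: not invariant]
(C) xy  ->  (3x)(y/3) = xy   [equals xy: invariant]
(D) x^2 + xy  ->  (3x)^2 + (3x)(y/3) = 9x^2 + xy   [differs from x^2 + xy: not invariant]

Only option (C), xy, is unchanged by the transformation.
The factors 3 and 1/3 cancel only in the pure product xy.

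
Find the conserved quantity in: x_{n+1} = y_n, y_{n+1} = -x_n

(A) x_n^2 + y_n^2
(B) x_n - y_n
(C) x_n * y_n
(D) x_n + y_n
A

For the recurrence x_{n+1} = y_n, y_{n+1} = -x_n:

x_{n+1}^2 + y_{n+1}^2 = y_n^2 + (-x_n)^2 = x_n^2 + y_n^2
The sum of squares is conserved (like energy in a harmonic oscillator).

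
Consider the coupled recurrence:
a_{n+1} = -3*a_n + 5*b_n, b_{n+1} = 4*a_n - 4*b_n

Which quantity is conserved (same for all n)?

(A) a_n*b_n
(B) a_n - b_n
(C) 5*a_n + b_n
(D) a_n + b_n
D

Replace a_n by a_{n+1} = -3*a_n + 5*b_n and b_n by b_{n+1} = 4*a_n - 4*b_n in each option and simplify:
(A) a_n*b_n  ->  (-3*a_n + 5*b_n)*(4*a_n - 4*b_n) = -12*a_n^2 + 32*a_n*b_n - 20*b_n^2   [not conserved]
(B) a_n - b_n  ->  (-3*a_n + 5*b_n) - (4*a_n - 4*b_n) = -7*a_n + 9*b_n   [not conserved]
(C) 5*a_n + b_n  ->  5*(-3*a_n + 5*b_n) + (4*a_n - 4*b_n) = -11*a_n + 21*b_n   [not conserved]
(D) a_n + b_n  ->  (-3*a_n + 5*b_n) + (4*a_n - 4*b_n) = a_n + b_n   [conserved]

Only (D) a_n + b_n returns to itself after one step, so it is the conserved quantity.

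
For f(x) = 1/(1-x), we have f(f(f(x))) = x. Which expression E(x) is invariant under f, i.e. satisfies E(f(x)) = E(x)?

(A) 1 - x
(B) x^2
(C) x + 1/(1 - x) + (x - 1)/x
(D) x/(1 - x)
C

Replace x by f(x) = 1/(1 - x) in each option and simplify. As a quick numerical cross-check, also compare E(4) with E(f(4)) = E(-1/3).

(A) 1 - x  ->  1 - (1/(1 - x)) = x/(x - 1); check: E(4) = -3 but E(-1/3) = 4/3.   [not invariant]
(B) x^2  ->  (1/(1 - x))^2 = (x - 1)^(-2); check: E(4) = 16 but E(-1/3) = 1/9.   [not invariant]
(C) x + 1/(1 - x) + (x - 1)/x  ->  (1/(1 - x)) + 1/(1 - (1/(1 - x))) + ((1/(1 - x)) - 1)/(1/(1 - x)), which simplifies back to x + 1/(1 - x) + (x - 1)/x; check: E(4) = 53/12, E(-1/3) = 53/12.   [invariant]
(D) x/(1 - x)  ->  (1/(1 - x))/(1 - (1/(1 - x))) = -1/x; check: E(4) = -4/3 but E(-1/3) = -1/4.   [not invariant]

Only (C) is unchanged. Indeed f(f(x)) = 1/(1 - 1/(1-x)) = (1-x)/(-x) = (x-1)/x, so E(x) = x + f(x) + f(f(x)) is the sum over the whole 3-cycle; applying f just permutes the three terms cyclically (x -> f(x) -> f(f(x)) -> x), leaving the sum unchanged.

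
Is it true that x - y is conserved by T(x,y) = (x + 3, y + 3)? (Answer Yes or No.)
Yes

Substitute T(x,y) = (x + 3, y + 3) into the expression and compare with the original.

Original: x - y
After applying T: (x + 3) - (y + 3) = x - y

This is identical to the original x - y, so the expression is invariant.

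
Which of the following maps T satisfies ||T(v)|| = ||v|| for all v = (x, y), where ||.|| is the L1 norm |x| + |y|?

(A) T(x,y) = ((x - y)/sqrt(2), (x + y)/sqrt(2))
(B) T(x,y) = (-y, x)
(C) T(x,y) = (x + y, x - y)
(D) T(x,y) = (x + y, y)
B

A transformation preserves a norm if ||T(v)|| = ||v|| for every v; a single vector where the norm changes rules an option out.

(A) T(x,y) = ((x - y)/sqrt(2), (x + y)/sqrt(2)): v = (1, 0) has norm |1| + |0| = 1, but T(v) = (sqrt(2)/2, sqrt(2)/2) has norm sqrt(2) -- not preserved.
(B) T(x,y) = (-y, x): preserves the norm -- it only permutes the coordinates and/or flips signs, which leaves |x| + |y| unchanged.
(C) T(x,y) = (x + y, x - y): v = (1, 0) has norm |1| + |0| = 1, but T(v) = (1, 1) has norm 2 -- not preserved.
(D) T(x,y) = (x + y, y): v = (0, 1) has norm |0| + |1| = 1, but T(v) = (1, 1) has norm 2 -- not preserved.

Therefore the answer is (B).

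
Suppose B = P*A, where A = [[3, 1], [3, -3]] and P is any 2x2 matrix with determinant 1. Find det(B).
-12

By the multiplicative property of determinants, det(B) = det(P*A) = det(P) * det(A) = det(A),
so the determinant is invariant under multiplication by any determinant-1 matrix; we just need det(A).

det(A) = (3)(-3) - (1)(3) = -9 - 3 = -12

Therefore det(B) = 1 * (-12) = -12.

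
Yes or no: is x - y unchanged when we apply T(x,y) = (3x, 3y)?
No

Substitute T(x,y) = (3x, 3y) into the expression and compare with the original.

Original: x - y
After applying T: (3x) - (3y) = 3x - 3y

This differs from the original x - y (difference: 2x - 2y), so the expression is NOT invariant.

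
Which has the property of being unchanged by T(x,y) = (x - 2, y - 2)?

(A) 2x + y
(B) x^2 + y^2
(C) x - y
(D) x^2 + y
C

An expression E(x,y) is invariant under T if E(T(x,y)) = E(x,y). Here T(x,y) = (x - 2, y - 2).
Substitute the transformed coordinates into each option and compare with the original:
(A) 2x + y  ->  2(x - 2) + (y - 2) = 2x + y - 6   [differs from 2x + y: not invariant]
(B) x^2 + y^2  ->  (x - 2)^2 + (y - 2)^2 = x^2 - 4x + y^2 - 4y + 8   [differs from x^2 + y^2: not invariant]
(C) x - y  ->  (x - 2) - (y - 2) = x - y   [equals x - y: invariant]
(D) x^2 + y  ->  (x - 2)^2 + (y - 2) = x^2 - 4x + y + 2   [differs from x^2 + y: not invariant]

Only option (C), x - y, is unchanged by the transformation.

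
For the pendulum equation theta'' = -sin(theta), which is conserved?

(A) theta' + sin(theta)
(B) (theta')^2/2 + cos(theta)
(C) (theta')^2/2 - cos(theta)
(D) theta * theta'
C

A first integral I satisfies dI/dt = 0 along every solution. Differentiate each option and use the equation of motion:
(A) d/dt[theta' + sin(theta)] = theta'' + cos(theta) theta' = -sin(theta) + theta' cos(theta), not identically 0
(B) d/dt[(theta')^2/2 + cos(theta)] = theta' theta'' - sin(theta) theta' = -2 theta' sin(theta), not identically 0
(C) d/dt[(theta')^2/2 - cos(theta)] = theta' theta'' + sin(theta) theta' = theta'(-sin(theta)) + theta' sin(theta) = 0
(D) d/dt[theta * theta'] = (theta')^2 + theta theta'' = (theta')^2 - theta sin(theta), not identically 0

Only (C) has zero time-derivative. This is the total energy: kinetic (theta')^2/2 plus potential -cos(theta).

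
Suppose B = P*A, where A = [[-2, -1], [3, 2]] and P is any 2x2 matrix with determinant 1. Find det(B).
-1

By the multiplicative property of determinants, det(B) = det(P*A) = det(P) * det(A) = det(A),
so the determinant is invariant under multiplication by any determinant-1 matrix; we just need det(A).

det(A) = (-2)(2) - (-1)(3) = -4 - (-3) = -1

Therefore det(B) = 1 * (-1) = -1.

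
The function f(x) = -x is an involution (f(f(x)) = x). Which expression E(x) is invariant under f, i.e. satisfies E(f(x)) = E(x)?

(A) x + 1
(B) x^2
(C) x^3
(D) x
B

Replace x by f(x) = -x in each option and simplify. As a quick numerical cross-check, also compare E(4) with E(f(4)) = E(-4).

(A) x + 1  ->  (-x) + 1 = 1 - x; check: E(4) = 5 but E(-4) = -3.   [not invariant]
(B) x^2  ->  (-x)^2, which simplifies back to x^2; check: E(4) = 16, E(-4) = 16.   [invariant]
(C) x^3  ->  (-x)^3 = -x^3; check: E(4) = 64 but E(-4) = -64.   [not invariant]
(D) x  ->  (-x) = -x; check: E(4) = 4 but E(-4) = -4.   [not invariant]

Only (B) is unchanged. E is symmetric under swapping x with f(x) = -x, which is exactly what an involution does.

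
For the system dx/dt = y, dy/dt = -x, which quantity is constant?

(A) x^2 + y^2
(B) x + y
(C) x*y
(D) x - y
A

A first integral I satisfies dI/dt = 0 along every solution. Differentiate each option and use the equation of motion:
(A) d/dt[x^2 + y^2] = 2x*dx/dt + 2y*dy/dt = 2x*y + 2y*(-x) = 0
(B) d/dt[x + y] = y + (-x) = y - x, not identically 0
(C) d/dt[x*y] = (dx/dt)y + x(dy/dt) = y^2 - x^2, not identically 0
(D) d/dt[x - y] = y - (-x) = x + y, not identically 0

Only (A) has zero time-derivative. So x^2 + y^2 (the squared radius; trajectories are circles) is the conserved quantity.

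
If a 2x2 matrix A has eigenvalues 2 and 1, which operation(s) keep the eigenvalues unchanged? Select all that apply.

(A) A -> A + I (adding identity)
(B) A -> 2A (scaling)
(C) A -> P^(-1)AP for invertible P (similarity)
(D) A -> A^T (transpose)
C and D

Eigenvalues are preserved by:
1. Similarity transformations: A -> P^(-1)AP (same characteristic polynomial)
2. Transpose: A^T has the same eigenvalues as A

Eigenvalues are NOT preserved by:
- Adding identity: eigenvalues become 2+1, 1+1
- Scaling: eigenvalues become 4, 2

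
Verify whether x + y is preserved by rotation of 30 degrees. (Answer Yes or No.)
No

Applying rotation by 30 degrees: x' = x*cos(30 degrees) - y*sin(30 degrees) = sqrt(3)x/2 - y/2, y' = x*sin(30 degrees) + y*cos(30 degrees) = x/2 + sqrt(3)y/2

Substituting into x + y:
(sqrt(3)x/2 - y/2) + (x/2 + sqrt(3)y/2)
= x/2 + sqrt(3)x/2 - y/2 + sqrt(3)y/2

This differs from the original expression x + y, so it is NOT invariant.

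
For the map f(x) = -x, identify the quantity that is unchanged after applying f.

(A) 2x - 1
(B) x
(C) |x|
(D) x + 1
C

For f(x) = -x:
Applying f replaces x by -x. Since |-x| = |x|, the absolute value is unchanged by f, whereas x -> -x, 2x - 1 -> -2x - 1 and x + 1 -> -x + 1 all change.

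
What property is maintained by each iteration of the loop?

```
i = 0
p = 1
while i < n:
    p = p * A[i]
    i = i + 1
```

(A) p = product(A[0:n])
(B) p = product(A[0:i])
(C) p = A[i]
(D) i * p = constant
B

A loop invariant must hold before the first iteration and be re-established by every execution of the body.

(B) p = product(A[0:i]): Initially i = 0 and p = 1 = product of the empty slice A[0:0]. If p = product(A[0:i]) holds at the top of an iteration, the body sets p to product(A[0:i]) * A[i] = product(A[0:i+1]) and then i to i+1, so the property is restored. At exit i = n, giving p = product(A[0:n]).

The other options fail:
(A) p = product(A[0:n]): false before the loop (p = 1, not the full product) -- it only becomes true at exit.
(C) p = A[i]: after the first iteration p = A[0] but i = 1; in general p is a product of several elements, not a single one.
(D) i * p = constant: initially i * p = 0, but after one iteration it is 1 * A[0], which is nonzero in general.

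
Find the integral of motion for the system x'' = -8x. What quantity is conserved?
E = (x')^2 + 8x^2

Multiply the equation by x':
x' * x'' = -8x * x'
The left side is d/dt[(x')^2/2] and the right side is d/dt[-8x^2/2], so
d/dt[(x')^2/2 + 8x^2/2] = 0, i.e. (x')^2/2 + 8x^2/2 = constant.
Multiplying by 2, the integral of motion is E = (x')^2 + 8x^2.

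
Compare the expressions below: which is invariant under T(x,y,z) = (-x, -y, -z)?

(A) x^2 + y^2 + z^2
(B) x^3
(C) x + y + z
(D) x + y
A

Apply T(x,y,z) = (-x, -y, -z) to each option, i.e. replace (x, y, z) by the transformed coordinates.
Substitute the transformed coordinates into each option and compare with the original:
(A) x^2 + y^2 + z^2  ->  (-x)^2 + (-y)^2 + (-z)^2 = x^2 + y^2 + z^2   [equals x^2 + y^2 + z^2: invariant]
(B) x^3  ->  (-x)^3 = -x^3   [differs from x^3: not invariant]
(C) x + y + z  ->  (-x) + (-y) + (-z) = -x - y - z   [differs from x + y + z: not invariant]
(D) x + y  ->  (-x) + (-y) = -x - y   [differs from x + y: not invariant]

Only option (A), x^2 + y^2 + z^2, is unchanged by the transformation.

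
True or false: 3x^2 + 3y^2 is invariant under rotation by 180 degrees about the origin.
True

Applying rotation by 180 degrees: x' = x*cos(180 degrees) - y*sin(180 degrees) = -x, y' = x*sin(180 degrees) + y*cos(180 degrees) = -y

Substituting into 3x^2 + 3y^2:
3(-x)^2 + 3(-y)^2
= 3x^2 + 3y^2

This equals the original expression 3x^2 + 3y^2, so it IS invariant.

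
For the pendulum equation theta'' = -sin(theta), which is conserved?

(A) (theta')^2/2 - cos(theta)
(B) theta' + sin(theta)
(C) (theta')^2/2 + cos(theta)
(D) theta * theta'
A

A first integral I satisfies dI/dt = 0 along every solution. Differentiate each option and use the equation of motion:
(A) d/dt[(theta')^2/2 - cos(theta)] = theta' theta'' + sin(theta) theta' = theta'(-sin(theta)) + theta' sin(theta) = 0
(B) d/dt[theta' + sin(theta)] = theta'' + cos(theta) theta' = -sin(theta) + theta' cos(theta), not identically 0
(C) d/dt[(theta')^2/2 + cos(theta)] = theta' theta'' - sin(theta) theta' = -2 theta' sin(theta), not identically 0
(D) d/dt[theta * theta'] = (theta')^2 + theta theta'' = (theta')^2 - theta sin(theta), not identically 0

Only (A) has zero time-derivative. This is the total energy: kinetic (theta')^2/2 plus potential -cos(theta).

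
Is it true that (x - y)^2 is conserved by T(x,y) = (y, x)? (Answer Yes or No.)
Yes

Substitute T(x,y) = (y, x) into the expression and compare with the original.

Original: (x - y)^2
After applying T: ((y) - (x))^2 = x^2 - 2xy + y^2

This is identical to the original (x - y)^2, so the expression is invariant.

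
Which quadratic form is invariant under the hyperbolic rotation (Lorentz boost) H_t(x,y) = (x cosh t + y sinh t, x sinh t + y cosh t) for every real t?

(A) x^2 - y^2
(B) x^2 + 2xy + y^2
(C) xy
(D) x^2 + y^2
A

Write x' = x cosh t + y sinh t, y' = x sinh t + y cosh t and substitute into each option:
(A) x^2 - y^2: (x cosh t + y sinh t)^2 - (x sinh t + y cosh t)^2 = x^2(cosh^2 t - sinh^2 t) + 2xy(cosh t sinh t - sinh t cosh t) + y^2(sinh^2 t - cosh^2 t) = x^2 - y^2   [invariant, using cosh^2 t - sinh^2 t = 1]
(B) x^2 + 2xy + y^2: (x' + y')^2 with x' + y' = (x + y)(cosh t + sinh t) = (x + y)e^t, so it becomes (x + y)^2 e^(2t)   [not invariant for t != 0]
(C) xy: (x cosh t + y sinh t)(x sinh t + y cosh t) = xy(cosh^2 t + sinh^2 t) + (x^2 + y^2) sinh t cosh t = xy cosh 2t + (x^2 + y^2)(sinh 2t)/2   [not invariant for t != 0]
(D) x^2 + y^2: (x cosh t + y sinh t)^2 + (x sinh t + y cosh t)^2 = (x^2 + y^2)(cosh^2 t + sinh^2 t) + 4xy sinh t cosh t = (x^2 + y^2) cosh 2t + 2xy sinh 2t   [not invariant for t != 0]

Only (A) x^2 - y^2 is unchanged; it is the Minkowski form preserved by Lorentz boosts, just as x^2 + y^2 is preserved by ordinary rotations.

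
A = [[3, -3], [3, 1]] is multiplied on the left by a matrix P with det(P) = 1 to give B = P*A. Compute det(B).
12

By the multiplicative property of determinants, det(B) = det(P*A) = det(P) * det(A) = det(A),
so the determinant is invariant under multiplication by any determinant-1 matrix; we just need det(A).

det(A) = (3)(1) - (-3)(3) = 3 - (-9) = 12

Therefore det(B) = 1 * 12 = 12.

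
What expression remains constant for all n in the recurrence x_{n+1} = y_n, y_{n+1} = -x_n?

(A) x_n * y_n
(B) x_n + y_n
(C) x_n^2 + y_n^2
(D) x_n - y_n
C

For the recurrence x_{n+1} = y_n, y_{n+1} = -x_n:

x_{n+1}^2 + y_{n+1}^2 = y_n^2 + (-x_n)^2 = x_n^2 + y_n^2
The sum of squares is conserved (like energy in a harmonic oscillator).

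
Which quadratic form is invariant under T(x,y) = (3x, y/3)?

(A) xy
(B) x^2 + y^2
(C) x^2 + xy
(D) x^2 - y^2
A

T multiplies x by 3 and divides y by 3.
Substitute the transformed coordinates into each option and compare with the original:
(A) xy  ->  (3x)(y/3) = xy   [equals xy: invariant]
(B) x^2 + y^2  ->  (3x)^2 + (y/3)^2 = 9x^2 + y^2/9   [differs from x^2 + y^2: not invariant]
(C) x^2 + xy  ->  (3x)^2 + (3x)(y/3) = 9x^2 + xy   [differs from x^2 + xy: not invariant]
(D) x^2 - y^2  ->  (3x)^2 - (y/3)^2 = 9x^2 - y^2/9   [differs from x^2 - y^2: not invariant]

Only option (A), xy, is unchanged by the transformation.
The factors 3 and 1/3 cancel only in the pure product xy.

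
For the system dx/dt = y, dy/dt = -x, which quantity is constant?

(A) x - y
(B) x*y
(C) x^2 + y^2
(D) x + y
C

A first integral I satisfies dI/dt = 0 along every solution. Differentiate each option and use the equation of motion:
(A) d/dt[x - y] = y - (-x) = x + y, not identically 0
(B) d/dt[x*y] = (dx/dt)y + x(dy/dt) = y^2 - x^2, not identically 0
(C) d/dt[x^2 + y^2] = 2x*dx/dt + 2y*dy/dt = 2x*y + 2y*(-x) = 0
(D) d/dt[x + y] = y + (-x) = y - x, not identically 0

Only (C) has zero time-derivative. So x^2 + y^2 (the squared radius; trajectories are circles) is the conserved quantity.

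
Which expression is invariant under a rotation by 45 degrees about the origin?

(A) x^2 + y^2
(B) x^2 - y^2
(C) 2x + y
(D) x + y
A

A rotation by 45 degrees sends (x, y) to (sqrt(2)x/2 - sqrt(2)y/2, sqrt(2)x/2 + sqrt(2)y/2).
Substitute the transformed coordinates into each option and compare with the original:
(A) x^2 + y^2  ->  (sqrt(2)x/2 - sqrt(2)y/2)^2 + (sqrt(2)x/2 + sqrt(2)y/2)^2 = x^2 + y^2   [equals x^2 + y^2: invariant]
(B) x^2 - y^2  ->  (sqrt(2)x/2 - sqrt(2)y/2)^2 - (sqrt(2)x/2 + sqrt(2)y/2)^2 = -2xy   [differs from x^2 - y^2: not invariant]
(C) 2x + y  ->  2(sqrt(2)x/2 - sqrt(2)y/2) + (sqrt(2)x/2 + sqrt(2)y/2) = 3sqrt(2)x/2 - sqrt(2)y/2   [differs from 2x + y: not invariant]
(D) x + y  ->  (sqrt(2)x/2 - sqrt(2)y/2) + (sqrt(2)x/2 + sqrt(2)y/2) = sqrt(2)x   [differs from x + y: not invariant]

Only option (A), x^2 + y^2, is unchanged by the transformation.
Geometrically, x^2 + y^2 is the squared distance from the origin, which every rotation about the origin preserves.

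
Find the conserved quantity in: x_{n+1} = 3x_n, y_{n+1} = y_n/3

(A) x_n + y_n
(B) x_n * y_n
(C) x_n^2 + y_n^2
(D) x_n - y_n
B

For the recurrence x_{n+1} = 3x_n, y_{n+1} = y_n/3:

x_{n+1} * y_{n+1} = (3x_n) * (y_n/3) = x_n * y_n
The product is conserved.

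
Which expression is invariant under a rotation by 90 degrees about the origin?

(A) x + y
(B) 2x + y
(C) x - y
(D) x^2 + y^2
D

A rotation by 90 degrees sends (x, y) to (-y, x).
Substitute the transformed coordinates into each option and compare with the original:
(A) x + y  ->  (-y) + (x) = x - y   [differs from x + y: not invariant]
(B) 2x + y  ->  2(-y) + (x) = x - 2y   [differs from 2x + y: not invariant]
(C) x - y  ->  (-y) - (x) = -x - y   [differs from x - y: not invariant]
(D) x^2 + y^2  ->  (-y)^2 + (x)^2 = x^2 + y^2   [equals x^2 + y^2: invariant]

Only option (D), x^2 + y^2, is unchanged by the transformation.
Geometrically, x^2 + y^2 is the squared distance from the origin, which every rotation about the origin preserves.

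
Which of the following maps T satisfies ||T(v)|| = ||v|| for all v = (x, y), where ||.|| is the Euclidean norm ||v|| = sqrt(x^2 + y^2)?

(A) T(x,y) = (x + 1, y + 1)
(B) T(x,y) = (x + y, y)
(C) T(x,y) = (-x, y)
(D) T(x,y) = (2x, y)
C

A transformation preserves a norm if ||T(v)|| = ||v|| for every v; a single vector where the norm changes rules an option out.

(A) T(x,y) = (x + 1, y + 1): v = (1, 0) has norm sqrt((1)^2 + (0)^2) = 1, but T(v) = (2, 1) has norm sqrt(5) -- not preserved.
(B) T(x,y) = (x + y, y): v = (0, 1) has norm sqrt((0)^2 + (1)^2) = 1, but T(v) = (1, 1) has norm sqrt(2) -- not preserved.
(C) T(x,y) = (-x, y): preserves the norm -- it is an orthogonal map (a rotation/reflection), and (-x)^2 + (y)^2 simplifies to x^2 + y^2.
(D) T(x,y) = (2x, y): v = (1, 0) has norm sqrt((1)^2 + (0)^2) = 1, but T(v) = (2, 0) has norm 2 -- not preserved.

Therefore the answer is (C).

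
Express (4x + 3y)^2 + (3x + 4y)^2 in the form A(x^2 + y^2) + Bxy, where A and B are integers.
25(x^2 + y^2) + 48xy

Expanding: (4x + 3y)^2 = 16x^2 + 24xy + 9y^2
(3x + 4y)^2 = 9x^2 + 24xy + 16y^2
Sum = (16+9)(x^2+y^2) + 48xy = 25(x^2 + y^2) + 48xy
This is symmetric in x and y.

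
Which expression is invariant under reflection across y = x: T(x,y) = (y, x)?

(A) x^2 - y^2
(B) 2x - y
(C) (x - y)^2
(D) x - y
C

The map is reflection across y = x: T(x,y) = (y, x).
Substitute the transformed coordinates into each option and compare with the original:
(A) x^2 - y^2  ->  (y)^2 - (x)^2 = -x^2 + y^2   [differs from x^2 - y^2: not invariant]
(B) 2x - y  ->  2(y) - (x) = -x + 2y   [differs from 2x - y: not invariant]
(C) (x - y)^2  ->  ((y) - (x))^2 = x^2 - 2xy + y^2   [equals (x - y)^2: invariant]
(D) x - y  ->  (y) - (x) = -x + y   [differs from x - y: not invariant]

Only option (C), (x - y)^2, is unchanged by the transformation.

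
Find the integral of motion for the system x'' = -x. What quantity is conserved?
E = (x')^2 + x^2

Multiply the equation by x':
x' * x'' = -x * x'
The left side is d/dt[(x')^2/2] and the right side is d/dt[-x^2/2], so
d/dt[(x')^2/2 + x^2/2] = 0, i.e. (x')^2/2 + x^2/2 = constant.
Multiplying by 2, the integral of motion is E = (x')^2 + x^2.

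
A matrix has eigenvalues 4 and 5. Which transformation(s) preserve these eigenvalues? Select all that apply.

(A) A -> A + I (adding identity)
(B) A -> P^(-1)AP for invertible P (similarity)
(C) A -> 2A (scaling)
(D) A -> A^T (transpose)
B and D

Eigenvalues are preserved by:
1. Similarity transformations: A -> P^(-1)AP (same characteristic polynomial)
2. Transpose: A^T has the same eigenvalues as A

Eigenvalues are NOT preserved by:
- Adding identity: eigenvalues become 4+1, 5+1
- Scaling: eigenvalues become 8, 10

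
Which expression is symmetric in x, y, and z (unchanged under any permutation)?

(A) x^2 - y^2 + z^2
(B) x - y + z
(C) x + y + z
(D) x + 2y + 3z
C

A symmetric expression is unchanged when the variables are permuted; here the transformation to test is the swap (x, y) -> (y, x).
A symmetric expression must survive every permutation; the single swap x <-> y already eliminates the distractors, and the keyed expression is also unchanged by x <-> z and y <-> z (each variable enters it in exactly the same way).
Substitute the transformed coordinates into each option and compare with the original:
(A) x^2 - y^2 + z^2  ->  (y)^2 - (x)^2 + z^2 = -x^2 + y^2 + z^2   [differs from x^2 - y^2 + z^2: not invariant]
(B) x - y + z  ->  (y) - (x) + z = -x + y + z   [differs from x - y + z: not invariant]
(C) x + y + z  ->  (y) + (x) + z = x + y + z   [equals x + y + z: invariant]
(D) x + 2y + 3z  ->  (y) + 2(x) + 3z = 2x + y + 3z   [differs from x + 2y + 3z: not invariant]

Only option (C), x + y + z, is unchanged by the transformation.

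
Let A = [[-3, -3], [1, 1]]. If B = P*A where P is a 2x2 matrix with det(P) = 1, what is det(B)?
0

By the multiplicative property of determinants, det(B) = det(P*A) = det(P) * det(A) = det(A),
so the determinant is invariant under multiplication by any determinant-1 matrix; we just need det(A).

det(A) = (-3)(1) - (-3)(1) = -3 - (-3) = 0

Therefore det(B) = 1 * 0 = 0.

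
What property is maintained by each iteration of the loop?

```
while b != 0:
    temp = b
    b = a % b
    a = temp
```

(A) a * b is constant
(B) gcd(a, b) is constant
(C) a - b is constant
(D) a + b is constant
B

A loop invariant must hold before the first iteration and be re-established by every execution of the body.

(B) gcd(a, b) is constant: One iteration replaces (a, b) by (b, a mod b). Since a mod b = a - q*b for an integer q, any common divisor of a and b divides b and a mod b, and conversely; hence gcd(b, a mod b) = gcd(a, b). For instance (25, 7) -> (7, 4) keeps gcd = 1. At exit b = 0 and a = gcd of the original inputs.

The other options fail:
(A) a * b is constant: e.g. (a, b) = (25, 7) -> (7, 4): the product goes from 175 to 28.
(C) a - b is constant: e.g. (a, b) = (25, 7) -> (7, 4): the difference goes from 18 to 3.
(D) a + b is constant: e.g. (a, b) = (25, 7) -> (7, 4): the sum goes from 32 to 11.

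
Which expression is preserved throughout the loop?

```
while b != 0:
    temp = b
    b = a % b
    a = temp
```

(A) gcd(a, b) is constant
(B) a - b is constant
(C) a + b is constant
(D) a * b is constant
A

A loop invariant must hold before the first iteration and be re-established by every execution of the body.

(A) gcd(a, b) is constant: One iteration replaces (a, b) by (b, a mod b). Since a mod b = a - q*b for an integer q, any common divisor of a and b divides b and a mod b, and conversely; hence gcd(b, a mod b) = gcd(a, b). For instance (22, 5) -> (5, 2) keeps gcd = 1. At exit b = 0 and a = gcd of the original inputs.

The other options fail:
(B) a - b is constant: e.g. (a, b) = (22, 5) -> (5, 2): the difference goes from 17 to 3.
(C) a + b is constant: e.g. (a, b) = (22, 5) -> (5, 2): the sum goes from 27 to 7.
(D) a * b is constant: e.g. (a, b) = (22, 5) -> (5, 2): the product goes from 110 to 10.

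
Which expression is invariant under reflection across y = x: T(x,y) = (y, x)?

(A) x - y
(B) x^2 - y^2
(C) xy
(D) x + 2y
C

The map is reflection across y = x: T(x,y) = (y, x).
Substitute the transformed coordinates into each option and compare with the original:
(A) x - y  ->  (y) - (x) = -x + y   [differs from x - y: not invariant]
(B) x^2 - y^2  ->  (y)^2 - (x)^2 = -x^2 + y^2   [differs from x^2 - y^2: not invariant]
(C) xy  ->  (y)(x) = xy   [equals xy: invariant]
(D) x + 2y  ->  (y) + 2(x) = 2x + y   [differs from x + 2y: not invariant]

Only option (C), xy, is unchanged by the transformation.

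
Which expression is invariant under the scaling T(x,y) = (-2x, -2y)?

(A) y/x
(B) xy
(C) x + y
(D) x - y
A

Under the uniform scaling T(x,y) = (-2x, -2y):
Substitute the transformed coordinates into each option and compare with the original:
(A) y/x  ->  (-2y)/(-2x) = y/x   [equals y/x: invariant]
(B) xy  ->  (-2x)(-2y) = 4xy   [differs from xy: not invariant]
(C) x + y  ->  (-2x) + (-2y) = -2x - 2y   [differs from x + y: not invariant]
(D) x - y  ->  (-2x) - (-2y) = -2x + 2y   [differs from x - y: not invariant]

Only option (A), y/x, is unchanged by the transformation.
The common factor -2 cancels in a ratio of coordinates, while sums, products and sums of squares pick up factors of -2 or 4.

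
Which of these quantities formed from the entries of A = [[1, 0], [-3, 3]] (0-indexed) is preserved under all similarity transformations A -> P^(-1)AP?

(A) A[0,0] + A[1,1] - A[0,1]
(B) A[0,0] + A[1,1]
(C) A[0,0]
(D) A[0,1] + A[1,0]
B

A[0,0] + A[1,1] is the trace of A. By the cyclic property of the trace, tr(P^(-1)AP) = tr(APP^(-1)) = tr(A), so it is the same for every matrix similar to A.

The other combinations are not similarity invariants. For example, take P = [[2, 1], [1, 1]] (det P = 1), so P^(-1) = [[1, -1], [-1, 2]] and
B = P^(-1)AP = [[5, 1], [-8, -1]].
Evaluating each option on A and on B:
(A) A[0,0] + A[1,1] - A[0,1]: 4 for A, 3 for B -> changes
(B) A[0,0] + A[1,1]: 4 for A, 4 for B -> unchanged
(C) A[0,0]: 1 for A, 5 for B -> changes
(D) A[0,1] + A[1,0]: -3 for A, -7 for B -> changes

Only (B) A[0,0] + A[1,1] = 4 survives (and it does so for every P, not just this one), so it is the invariant.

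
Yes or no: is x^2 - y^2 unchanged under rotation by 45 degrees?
No

Applying rotation by 45 degrees: x' = x*cos(45 degrees) - y*sin(45 degrees) = sqrt(2)x/2 - sqrt(2)y/2, y' = x*sin(45 degrees) + y*cos(45 degrees) = sqrt(2)x/2 + sqrt(2)y/2

Substituting into x^2 - y^2:
(sqrt(2)x/2 - sqrt(2)y/2)^2 - (sqrt(2)x/2 + sqrt(2)y/2)^2
= -2xy

This differs from the original expression x^2 - y^2, so it is NOT invariant.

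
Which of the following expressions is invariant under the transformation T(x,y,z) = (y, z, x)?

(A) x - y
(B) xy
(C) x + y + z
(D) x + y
C

Apply T(x,y,z) = (y, z, x) to each option, i.e. replace (x, y, z) by the transformed coordinates.
Substitute the transformed coordinates into each option and compare with the original:
(A) x - y  ->  (y) - (z) = y - z   [differs from x - y: not invariant]
(B) xy  ->  (y)(z) = yz   [differs from xy: not invariant]
(C) x + y + z  ->  (y) + (z) + (x) = x + y + z   [equals x + y + z: invariant]
(D) x + y  ->  (y) + (z) = y + z   [differs from x + y: not invariant]

Only option (C), x + y + z, is unchanged by the transformation.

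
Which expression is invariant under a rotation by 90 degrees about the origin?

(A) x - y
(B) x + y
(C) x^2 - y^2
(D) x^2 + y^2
D

A rotation by 90 degrees sends (x, y) to (-y, x).
Substitute the transformed coordinates into each option and compare with the original:
(A) x - y  ->  (-y) - (x) = -x - y   [differs from x - y: not invariant]
(B) x + y  ->  (-y) + (x) = x - y   [differs from x + y: not invariant]
(C) x^2 - y^2  ->  (-y)^2 - (x)^2 = -x^2 + y^2   [differs from x^2 - y^2: not invariant]
(D) x^2 + y^2  ->  (-y)^2 + (x)^2 = x^2 + y^2   [equals x^2 + y^2: invariant]

Only option (D), x^2 + y^2, is unchanged by the transformation.
Geometrically, x^2 + y^2 is the squared distance from the origin, which every rotation about the origin preserves.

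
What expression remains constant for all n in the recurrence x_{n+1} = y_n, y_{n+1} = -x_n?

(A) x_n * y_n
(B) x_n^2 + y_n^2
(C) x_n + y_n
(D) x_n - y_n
B

For the recurrence x_{n+1} = y_n, y_{n+1} = -x_n:

x_{n+1}^2 + y_{n+1}^2 = y_n^2 + (-x_n)^2 = x_n^2 + y_n^2
The sum of squares is conserved (like energy in a harmonic oscillator).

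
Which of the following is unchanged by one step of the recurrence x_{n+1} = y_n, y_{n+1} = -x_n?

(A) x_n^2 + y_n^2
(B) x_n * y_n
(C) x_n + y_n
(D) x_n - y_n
A

For the recurrence x_{n+1} = y_n, y_{n+1} = -x_n:

x_{n+1}^2 + y_{n+1}^2 = y_n^2 + (-x_n)^2 = x_n^2 + y_n^2
The sum of squares is conserved (like energy in a harmonic oscillator).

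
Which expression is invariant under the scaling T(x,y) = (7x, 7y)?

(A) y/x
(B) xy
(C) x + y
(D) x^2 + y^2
A

Under the uniform scaling T(x,y) = (7x, 7y):
Substitute the transformed coordinates into each option and compare with the original:
(A) y/x  ->  (7y)/(7x) = y/x   [equals y/x: invariant]
(B) xy  ->  (7x)(7y) = 49xy   [differs from xy: not invariant]
(C) x + y  ->  (7x) + (7y) = 7x + 7y   [differs from x + y: not invariant]
(D) x^2 + y^2  ->  (7x)^2 + (7y)^2 = 49x^2 + 49y^2   [differs from x^2 + y^2: not invariant]

Only option (A), y/x, is unchanged by the transformation.
The common factor 7 cancels in a ratio of coordinates, while sums, products and sums of squares pick up factors of 7 or 49.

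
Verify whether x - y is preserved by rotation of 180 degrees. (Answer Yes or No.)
No

Applying rotation by 180 degrees: x' = x*cos(180 degrees) - y*sin(180 degrees) = -x, y' = x*sin(180 degrees) + y*cos(180 degrees) = -y

Substituting into x - y:
(-x) - (-y)
= -x + y

This differs from the original expression x - y, so it is NOT invariant.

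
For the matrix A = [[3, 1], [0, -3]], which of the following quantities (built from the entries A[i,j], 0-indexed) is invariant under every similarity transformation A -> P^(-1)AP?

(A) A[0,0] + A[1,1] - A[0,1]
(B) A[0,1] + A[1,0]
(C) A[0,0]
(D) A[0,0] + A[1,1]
D

A[0,0] + A[1,1] is the trace of A. By the cyclic property of the trace, tr(P^(-1)AP) = tr(APP^(-1)) = tr(A), so it is the same for every matrix similar to A.

The other combinations are not similarity invariants. For example, take P = [[2, 1], [1, 1]] (det P = 1), so P^(-1) = [[1, -1], [-1, 2]] and
B = P^(-1)AP = [[10, 7], [-13, -10]].
Evaluating each option on A and on B:
(A) A[0,0] + A[1,1] - A[0,1]: -1 for A, -7 for B -> changes
(B) A[0,1] + A[1,0]: 1 for A, -6 for B -> changes
(C) A[0,0]: 3 for A, 10 for B -> changes
(D) A[0,0] + A[1,1]: 0 for A, 0 for B -> unchanged

Only (D) A[0,0] + A[1,1] = 0 survives (and it does so for every P, not just this one), so it is the invariant.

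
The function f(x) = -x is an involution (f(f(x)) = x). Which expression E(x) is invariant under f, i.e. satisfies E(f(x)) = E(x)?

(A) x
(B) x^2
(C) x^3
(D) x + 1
B

Replace x by f(x) = -x in each option and simplify. As a quick numerical cross-check, also compare E(5) with E(f(5)) = E(-5).

(A) x  ->  (-x) = -x; check: E(5) = 5 but E(-5) = -5.   [not invariant]
(B) x^2  ->  (-x)^2, which simplifies back to x^2; check: E(5) = 25, E(-5) = 25.   [invariant]
(C) x^3  ->  (-x)^3 = -x^3; check: E(5) = 125 but E(-5) = -125.   [not invariant]
(D) x + 1  ->  (-x) + 1 = 1 - x; check: E(5) = 6 but E(-5) = -4.   [not invariant]

Only (B) is unchanged. E is symmetric under swapping x with f(x) = -x, which is exactly what an involution does.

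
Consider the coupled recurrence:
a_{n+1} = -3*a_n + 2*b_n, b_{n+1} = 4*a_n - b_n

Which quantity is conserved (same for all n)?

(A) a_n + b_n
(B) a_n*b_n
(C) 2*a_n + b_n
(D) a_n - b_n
A

Replace a_n by a_{n+1} = -3*a_n + 2*b_n and b_n by b_{n+1} = 4*a_n - b_n in each option and simplify:
(A) a_n + b_n  ->  (-3*a_n + 2*b_n) + (4*a_n - b_n) = a_n + b_n   [conserved]
(B) a_n*b_n  ->  (-3*a_n + 2*b_n)*(4*a_n - b_n) = -12*a_n^2 + 11*a_n*b_n - 2*b_n^2   [not conserved]
(C) 2*a_n + b_n  ->  2*(-3*a_n + 2*b_n) + (4*a_n - b_n) = -2*a_n + 3*b_n   [not conserved]
(D) a_n - b_n  ->  (-3*a_n + 2*b_n) - (4*a_n - b_n) = -7*a_n + 3*b_n   [not conserved]

Only (A) a_n + b_n returns to itself after one step, so it is the conserved quantity.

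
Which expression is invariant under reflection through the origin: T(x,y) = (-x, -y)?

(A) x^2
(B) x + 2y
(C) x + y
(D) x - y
A

The map is reflection through the origin: T(x,y) = (-x, -y).
Substitute the transformed coordinates into each option and compare with the original:
(A) x^2  ->  (-x)^2 = x^2   [equals x^2: invariant]
(B) x + 2y  ->  (-x) + 2(-y) = -x - 2y   [differs from x + 2y: not invariant]
(C) x + y  ->  (-x) + (-y) = -x - y   [differs from x + y: not invariant]
(D) x - y  ->  (-x) - (-y) = -x + y   [differs from x - y: not invariant]

Only option (A), x^2, is unchanged by the transformation.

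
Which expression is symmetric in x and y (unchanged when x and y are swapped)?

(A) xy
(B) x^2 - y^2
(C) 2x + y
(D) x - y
A

A symmetric expression is unchanged when the variables are permuted; here the transformation to test is the swap (x, y) -> (y, x).
Substitute the transformed coordinates into each option and compare with the original:
(A) xy  ->  (y)(x) = xy   [equals xy: invariant]
(B) x^2 - y^2  ->  (y)^2 - (x)^2 = -x^2 + y^2   [differs from x^2 - y^2: not invariant]
(C) 2x + y  ->  2(y) + (x) = x + 2y   [differs from 2x + y: not invariant]
(D) x - y  ->  (y) - (x) = -x + y   [differs from x - y: not invariant]

Only option (A), xy, is unchanged by the transformation.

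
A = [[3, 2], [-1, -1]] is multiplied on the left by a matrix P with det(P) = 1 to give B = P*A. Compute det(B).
-1

By the multiplicative property of determinants, det(B) = det(P*A) = det(P) * det(A) = det(A),
so the determinant is invariant under multiplication by any determinant-1 matrix; we just need det(A).

det(A) = (3)(-1) - (2)(-1) = -3 - (-2) = -1

Therefore det(B) = 1 * (-1) = -1.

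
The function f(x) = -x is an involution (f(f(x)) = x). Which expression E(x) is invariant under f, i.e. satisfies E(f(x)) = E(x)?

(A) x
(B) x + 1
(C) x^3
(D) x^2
D

Replace x by f(x) = -x in each option and simplify. As a quick numerical cross-check, also compare E(3) with E(f(3)) = E(-3).

(A) x  ->  (-x) = -x; check: E(3) = 3 but E(-3) = -3.   [not invariant]
(B) x + 1  ->  (-x) + 1 = 1 - x; check: E(3) = 4 but E(-3) = -2.   [not invariant]
(C) x^3  ->  (-x)^3 = -x^3; check: E(3) = 27 but E(-3) = -27.   [not invariant]
(D) x^2  ->  (-x)^2, which simplifies back to x^2; check: E(3) = 9, E(-3) = 9.   [invariant]

Only (D) is unchanged. E is symmetric under swapping x with f(x) = -x, which is exactly what an involution does.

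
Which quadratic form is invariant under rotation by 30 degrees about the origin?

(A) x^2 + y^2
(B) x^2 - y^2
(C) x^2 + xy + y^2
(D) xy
A

Rotation by 30 degrees sends (x, y) to (sqrt(3)x/2 - y/2, x/2 + sqrt(3)y/2).
Substitute the transformed coordinates into each option and compare with the original:
(A) x^2 + y^2  ->  (sqrt(3)x/2 - y/2)^2 + (x/2 + sqrt(3)y/2)^2 = x^2 + y^2   [equals x^2 + y^2: invariant]
(B) x^2 - y^2  ->  (sqrt(3)x/2 - y/2)^2 - (x/2 + sqrt(3)y/2)^2 = x^2/2 - sqrt(3)xy - y^2/2   [differs from x^2 - y^2: not invariant]
(C) x^2 + xy + y^2  ->  (sqrt(3)x/2 - y/2)^2 + (sqrt(3)x/2 - y/2)(x/2 + sqrt(3)y/2) + (x/2 + sqrt(3)y/2)^2 = sqrt(3)x^2/4 + x^2 + xy/2 - sqrt(3)y^2/4 + y^2   [differs from x^2 + xy + y^2: not invariant]
(D) xy  ->  (sqrt(3)x/2 - y/2)(x/2 + sqrt(3)y/2) = sqrt(3)x^2/4 + xy/2 - sqrt(3)y^2/4   [differs from xy: not invariant]

Only option (A), x^2 + y^2, is unchanged by the transformation.
x^2 + y^2 is the squared distance from the origin, which rotations preserve.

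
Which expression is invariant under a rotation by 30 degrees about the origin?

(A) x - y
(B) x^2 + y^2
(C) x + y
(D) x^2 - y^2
B

A rotation by 30 degrees sends (x, y) to (sqrt(3)x/2 - y/2, x/2 + sqrt(3)y/2).
Substitute the transformed coordinates into each option and compare with the original:
(A) x - y  ->  (sqrt(3)x/2 - y/2) - (x/2 + sqrt(3)y/2) = -x/2 + sqrt(3)x/2 - sqrt(3)y/2 - y/2   [differs from x - y: not invariant]
(B) x^2 + y^2  ->  (sqrt(3)x/2 - y/2)^2 + (x/2 + sqrt(3)y/2)^2 = x^2 + y^2   [equals x^2 + y^2: invariant]
(C) x + y  ->  (sqrt(3)x/2 - y/2) + (x/2 + sqrt(3)y/2) = x/2 + sqrt(3)x/2 - y/2 + sqrt(3)y/2   [differs from x + y: not invariant]
(D) x^2 - y^2  ->  (sqrt(3)x/2 - y/2)^2 - (x/2 + sqrt(3)y/2)^2 = x^2/2 - sqrt(3)xy - y^2/2   [differs from x^2 - y^2: not invariant]

Only option (B), x^2 + y^2, is unchanged by the transformation.
Geometrically, x^2 + y^2 is the squared distance from the origin, which every rotation about the origin preserves.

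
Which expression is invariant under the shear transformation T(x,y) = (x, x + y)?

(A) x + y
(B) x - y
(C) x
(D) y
C

Under the shear T(x,y) = (x, x + y):
Substitute the transformed coordinates into each option and compare with the original:
(A) x + y  ->  (x) + (x + y) = 2x + y   [differs from x + y: not invariant]
(B) x - y  ->  (x) - (x + y) = -y   [differs from x - y: not invariant]
(C) x  ->  (x) = x   [equals x: invariant]
(D) y  ->  (x + y) = x + y   [differs from y: not invariant]

Only option (C), x, is unchanged by the transformation.
A vertical shear moves points parallel to the y-axis, so the x-coordinate (and any function of x alone) is unchanged.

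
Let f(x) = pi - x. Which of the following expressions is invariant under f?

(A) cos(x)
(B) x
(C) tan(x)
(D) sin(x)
D

For f(x) = pi - x:
sin(pi - x) = sin(x), so sine is invariant under this transformation.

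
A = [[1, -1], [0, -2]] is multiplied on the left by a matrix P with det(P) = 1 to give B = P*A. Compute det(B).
-2

By the multiplicative property of determinants, det(B) = det(P*A) = det(P) * det(A) = det(A),
so the determinant is invariant under multiplication by any determinant-1 matrix; we just need det(A).

det(A) = (1)(-2) - (-1)(0) = -2 - 0 = -2

Therefore det(B) = 1 * (-2) = -2.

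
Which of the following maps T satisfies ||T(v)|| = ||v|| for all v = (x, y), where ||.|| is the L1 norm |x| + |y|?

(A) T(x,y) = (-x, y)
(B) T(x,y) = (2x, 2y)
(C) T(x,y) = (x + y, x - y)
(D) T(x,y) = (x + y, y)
A

A transformation preserves a norm if ||T(v)|| = ||v|| for every v; a single vector where the norm changes rules an option out.

(A) T(x,y) = (-x, y): preserves the norm -- it only permutes the coordinates and/or flips signs, which leaves |x| + |y| unchanged.
(B) T(x,y) = (2x, 2y): v = (1, 0) has norm |1| + |0| = 1, but T(v) = (2, 0) has norm 2 -- not preserved.
(C) T(x,y) = (x + y, x - y): v = (1, 0) has norm |1| + |0| = 1, but T(v) = (1, 1) has norm 2 -- not preserved.
(D) T(x,y) = (x + y, y): v = (0, 1) has norm |0| + |1| = 1, but T(v) = (1, 1) has norm 2 -- not preserved.

Therefore the answer is (A).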